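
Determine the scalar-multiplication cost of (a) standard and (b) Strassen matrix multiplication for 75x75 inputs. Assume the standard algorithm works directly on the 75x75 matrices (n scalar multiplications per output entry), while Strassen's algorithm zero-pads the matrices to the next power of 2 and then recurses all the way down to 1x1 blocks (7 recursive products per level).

Matrix multiplication for 75x75 matrices:

Strassen's algorithm requires power-of-2 dimensions. Pad 75x75 to 128x128 (next power of 2).

Standard algorithm: 75^3 = 421875 multiplications
Strassen's algorithm: 7^(log2(128)) = 7^7 = 823543 multiplications
Difference: 421875 - 823543 = -401668 (Strassen uses MORE here due to padding overhead — for small or just-over-power-of-2 n, padding can outweigh the per-level savings)

Standard: 421875 multiplications (75^3). Strassen: 823543 multiplications (7^7, after padding to 128x128). Strassen reduces 8 recursive multiplications to 7 at each level.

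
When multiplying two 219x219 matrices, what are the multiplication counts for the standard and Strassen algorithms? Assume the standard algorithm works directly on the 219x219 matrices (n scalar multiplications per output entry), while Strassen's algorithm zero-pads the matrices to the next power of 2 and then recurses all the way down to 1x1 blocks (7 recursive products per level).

Matrix multiplication for 219x219 matrices:

Strassen's algorithm requires power-of-2 dimensions. Pad 219x219 to 256x256 (next power of 2).

Standard algorithm: 219^3 = 10503459 multiplications
Strassen's algorithm: 7^(log2(256)) = 7^8 = 5764801 multiplications
Savings: 10503459 - 5764801 = 4738658 multiplications

Standard: 10503459 multiplications (219^3). Strassen: 5764801 multiplications (7^8, after padding to 256x256). Strassen reduces 8 recursive multiplications to 7 at each level.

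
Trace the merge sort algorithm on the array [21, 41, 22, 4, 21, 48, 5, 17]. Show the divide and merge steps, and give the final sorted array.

Merge sort trace:

Split: [21, 41, 22, 4, 21, 48, 5, 17] -> [21, 41, 22, 4] and [21, 48, 5, 17]
  Split: [21, 41, 22, 4] -> [21, 41] and [22, 4]
    Split: [21, 41] -> [21] and [41]
    Merge: [21] + [41] -> [21, 41]
    Split: [22, 4] -> [22] and [4]
    Merge: [22] + [4] -> [4, 22]
  Merge: [21, 41] + [4, 22] -> [4, 21, 22, 41]
  Split: [21, 48, 5, 17] -> [21, 48] and [5, 17]
    Split: [21, 48] -> [21] and [48]
    Merge: [21] + [48] -> [21, 48]
    Split: [5, 17] -> [5] and [17]
    Merge: [5] + [17] -> [5, 17]
  Merge: [21, 48] + [5, 17] -> [5, 17, 21, 48]
Merge: [4, 21, 22, 41] + [5, 17, 21, 48] -> [4, 5, 17, 21, 21, 22, 41, 48]

Final sorted array: [4, 5, 17, 21, 21, 22, 41, 48]

The merge sort proceeds by recursively splitting the array and merging sorted halves.
After all merges, the sorted array is [4, 5, 17, 21, 21, 22, 41, 48].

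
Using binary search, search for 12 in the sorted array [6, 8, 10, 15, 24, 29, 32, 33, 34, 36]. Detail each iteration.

Binary search for 12 in [6, 8, 10, 15, 24, 29, 32, 33, 34, 36]:

lo=0, hi=9, mid=4, arr[mid]=24 -> 24 > 12, search left half
lo=0, hi=3, mid=1, arr[mid]=8 -> 8 < 12, search right half
lo=2, hi=3, mid=2, arr[mid]=10 -> 10 < 12, search right half
lo=3, hi=3, mid=3, arr[mid]=15 -> 15 > 12, search left half
lo=3 > hi=2, target 12 not found

Binary search determines that 12 is not in the array after 4 comparisons. The search space was exhausted without finding the target.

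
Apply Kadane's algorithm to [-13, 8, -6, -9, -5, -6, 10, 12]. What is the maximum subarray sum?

Using Kadane's algorithm on [-13, 8, -6, -9, -5, -6, 10, 12]:

Scanning through the array:
Position 1 (value 8): max_ending_here = 8, max_so_far = 8
Position 2 (value -6): max_ending_here = 2, max_so_far = 8
Position 3 (value -9): max_ending_here = -7, max_so_far = 8
Position 4 (value -5): max_ending_here = -5, max_so_far = 8
Position 5 (value -6): max_ending_here = -6, max_so_far = 8
Position 6 (value 10): max_ending_here = 10, max_so_far = 10
Position 7 (value 12): max_ending_here = 22, max_so_far = 22

Maximum subarray: [10, 12]
Maximum sum: 22

The maximum subarray is [10, 12] with sum 22. This subarray runs from index 6 to index 7.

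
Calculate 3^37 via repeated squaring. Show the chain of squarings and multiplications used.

Computing 3^37 by squaring (build up from 3^1; each line after the first costs one multiplication):

3^1 = 3
3^2 = (3^1)^2 = 3^2 = 9
3^4 = (3^2)^2 = 9^2 = 81
3^8 = (3^4)^2 = 81^2 = 6561
3^9 = 3 * 3^8 = 3 * 6561 = 19683
3^18 = (3^9)^2 = 19683^2 = 387420489
3^36 = (3^18)^2 = 387420489^2 = 150094635296999121
3^37 = 3 * 3^36 = 3 * 150094635296999121 = 450283905890997363

Result: 450283905890997363
Multiplications needed: 7 (7 lines after 3^1)

3^37 = 450283905890997363. Using exponentiation by squaring, this requires 7 multiplications. The key idea: if the exponent is even, square the half-power; if odd, multiply by the base once.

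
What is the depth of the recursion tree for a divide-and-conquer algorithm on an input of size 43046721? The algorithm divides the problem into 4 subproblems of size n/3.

For divide and conquer with division factor 3:

Problem sizes at each level:
Level 0: 43046721
Level 1: 14348907
Level 2: 4782969
Level 3: 1594323
Level 4: 531441
Level 5: 177147
Level 6: 59049
Level 7: 19683
Level 8: 6561
Level 9: 2187
Level 10: 729
Level 11: 243
Level 12: 81
Level 13: 27
Level 14: 9
Level 15: 3
Level 16: 1

The root is level 0 and the size-1 base case is level 16 (the tree spans levels 0 through 16, i.e. 17 levels counting the root), so the depth is the number of divisions: log_3(43046721) = 16

The recursion tree depth is log_3(43046721) = 16. At each level, the problem size is divided by 3, so it takes 16 divisions to reduce to a base case of size 1. The algorithm makes 4 recursive calls at each level.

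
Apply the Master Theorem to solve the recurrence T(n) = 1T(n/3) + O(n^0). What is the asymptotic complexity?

Master Theorem for T(n) = 1T(n/3) + O(n^0):

a = 1, b = 3, c = 0
log_b(a) = log_3(1) = 0.0000

Case 2: c = 0 = log_3(1) = 0.0000
T(n) = O(n^0 log n) = O(log n)

For T(n) = 1T(n/3) + O(n^0): log_3(1) = 0.0000. This is Case 2 of the Master Theorem (c = log_b(a), equal work at all levels), giving O(log n).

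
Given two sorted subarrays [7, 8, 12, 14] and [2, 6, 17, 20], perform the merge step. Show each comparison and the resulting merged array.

Merging process:

Compare 7 vs 2: take 2 from right. Merged: [2]
Compare 7 vs 6: take 6 from right. Merged: [2, 6]
Compare 7 vs 17: take 7 from left. Merged: [2, 6, 7]
Compare 8 vs 17: take 8 from left. Merged: [2, 6, 7, 8]
Compare 12 vs 17: take 12 from left. Merged: [2, 6, 7, 8, 12]
Compare 14 vs 17: take 14 from left. Merged: [2, 6, 7, 8, 12, 14]
Append remaining from right: [17, 20]. Merged: [2, 6, 7, 8, 12, 14, 17, 20]

Final merged array: [2, 6, 7, 8, 12, 14, 17, 20]
Total comparisons: 6

The merged array is [2, 6, 7, 8, 12, 14, 17, 20], requiring 6 comparisons. The merge step runs in O(n) time where n is the total number of elements.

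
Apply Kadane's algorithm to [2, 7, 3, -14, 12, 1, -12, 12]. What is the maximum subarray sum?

Using Kadane's algorithm on [2, 7, 3, -14, 12, 1, -12, 12]:

Scanning through the array:
Position 1 (value 7): max_ending_here = 9, max_so_far = 9
Position 2 (value 3): max_ending_here = 12, max_so_far = 12
Position 3 (value -14): max_ending_here = -2, max_so_far = 12
Position 4 (value 12): max_ending_here = 12, max_so_far = 12
Position 5 (value 1): max_ending_here = 13, max_so_far = 13
Position 6 (value -12): max_ending_here = 1, max_so_far = 13
Position 7 (value 12): max_ending_here = 13, max_so_far = 13

Maximum subarray: [12, 1]
Maximum sum: 13

The maximum subarray is [12, 1] with sum 13. This subarray runs from index 4 to index 5.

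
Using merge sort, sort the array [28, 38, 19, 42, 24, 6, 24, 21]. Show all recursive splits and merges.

Merge sort trace:

Split: [28, 38, 19, 42, 24, 6, 24, 21] -> [28, 38, 19, 42] and [24, 6, 24, 21]
  Split: [28, 38, 19, 42] -> [28, 38] and [19, 42]
    Split: [28, 38] -> [28] and [38]
    Merge: [28] + [38] -> [28, 38]
    Split: [19, 42] -> [19] and [42]
    Merge: [19] + [42] -> [19, 42]
  Merge: [28, 38] + [19, 42] -> [19, 28, 38, 42]
  Split: [24, 6, 24, 21] -> [24, 6] and [24, 21]
    Split: [24, 6] -> [24] and [6]
    Merge: [24] + [6] -> [6, 24]
    Split: [24, 21] -> [24] and [21]
    Merge: [24] + [21] -> [21, 24]
  Merge: [6, 24] + [21, 24] -> [6, 21, 24, 24]
Merge: [19, 28, 38, 42] + [6, 21, 24, 24] -> [6, 19, 21, 24, 24, 28, 38, 42]

Final sorted array: [6, 19, 21, 24, 24, 28, 38, 42]

The merge sort proceeds by recursively splitting the array and merging sorted halves.
After all merges, the sorted array is [6, 19, 21, 24, 24, 28, 38, 42].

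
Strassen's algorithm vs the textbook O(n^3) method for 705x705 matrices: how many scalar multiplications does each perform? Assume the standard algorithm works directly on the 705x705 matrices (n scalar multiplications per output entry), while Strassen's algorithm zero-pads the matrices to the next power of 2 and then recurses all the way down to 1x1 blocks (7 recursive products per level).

Matrix multiplication for 705x705 matrices:

Strassen's algorithm requires power-of-2 dimensions. Pad 705x705 to 1024x1024 (next power of 2).

Standard algorithm: 705^3 = 350402625 multiplications
Strassen's algorithm: 7^(log2(1024)) = 7^10 = 282475249 multiplications
Savings: 350402625 - 282475249 = 67927376 multiplications

Standard: 350402625 multiplications (705^3). Strassen: 282475249 multiplications (7^10, after padding to 1024x1024). Strassen reduces 8 recursive multiplications to 7 at each level.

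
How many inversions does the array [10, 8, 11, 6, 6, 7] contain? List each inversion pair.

Finding inversions in [10, 8, 11, 6, 6, 7]:

(0, 1): arr[0]=10 > arr[1]=8
(0, 3): arr[0]=10 > arr[3]=6
(0, 4): arr[0]=10 > arr[4]=6
(0, 5): arr[0]=10 > arr[5]=7
(1, 3): arr[1]=8 > arr[3]=6
(1, 4): arr[1]=8 > arr[4]=6
(1, 5): arr[1]=8 > arr[5]=7
(2, 3): arr[2]=11 > arr[3]=6
(2, 4): arr[2]=11 > arr[4]=6
(2, 5): arr[2]=11 > arr[5]=7

Total inversions: 10

The array has 10 inversion(s): (0,1), (0,3), (0,4), (0,5), (1,3), (1,4), (1,5), (2,3), (2,4), (2,5). Each pair (i,j) satisfies i < j and arr[i] > arr[j].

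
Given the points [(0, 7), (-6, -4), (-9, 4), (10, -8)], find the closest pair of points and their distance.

Computing all pairwise distances among 4 points:

d((0, 7), (-6, -4)) = 12.53
d((0, 7), (-9, 4)) = 9.4868
d((0, 7), (10, -8)) = 18.0278
d((-6, -4), (-9, 4)) = 8.544 <-- minimum
d((-6, -4), (10, -8)) = 16.4924
d((-9, 4), (10, -8)) = 22.4722

Closest pair: (-6, -4) and (-9, 4) with distance 8.544

The closest pair is (-6, -4) and (-9, 4) with Euclidean distance 8.544. For 4 points, brute-force pairwise comparison is shown above. For large n, the divide-and-conquer algorithm (sort by x, recurse on halves, check the dividing strip) achieves O(n log n).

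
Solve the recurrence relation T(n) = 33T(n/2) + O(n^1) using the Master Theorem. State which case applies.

Master Theorem for T(n) = 33T(n/2) + O(n^1):

a = 33, b = 2, c = 1
log_b(a) = log_2(33) = 5.0444

Case 1: c = 1 < log_2(33) = 5.0444
T(n) = O(n^(log_2 33))

For T(n) = 33T(n/2) + O(n^1): log_2(33) = 5.0444. This is Case 1 of the Master Theorem (c < log_b(a), work dominated by leaves), giving O(n^(log_2 33)).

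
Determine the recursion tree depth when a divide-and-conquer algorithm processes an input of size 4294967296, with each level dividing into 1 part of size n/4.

For divide and conquer with division factor 4:

Problem sizes at each level:
Level 0: 4294967296
Level 1: 1073741824
Level 2: 268435456
Level 3: 67108864
Level 4: 16777216
Level 5: 4194304
Level 6: 1048576
Level 7: 262144
Level 8: 65536
Level 9: 16384
Level 10: 4096
Level 11: 1024
Level 12: 256
Level 13: 64
Level 14: 16
Level 15: 4
Level 16: 1

The root is level 0 and the size-1 base case is level 16 (the tree spans levels 0 through 16, i.e. 17 levels counting the root), so the depth is the number of divisions: log_4(4294967296) = 16

The recursion tree depth is log_4(4294967296) = 16. At each level, the problem size is divided by 4, so it takes 16 divisions to reduce to a base case of size 1. The algorithm makes 1 recursive call at each level.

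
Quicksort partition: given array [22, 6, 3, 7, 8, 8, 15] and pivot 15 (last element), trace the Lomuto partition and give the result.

Lomuto partition with pivot = 15:

Initial array: [22, 6, 3, 7, 8, 8, 15]

arr[0]=22 > 15: no swap
arr[1]=6 <= 15: swap with position 0, array becomes [6, 22, 3, 7, 8, 8, 15]
arr[2]=3 <= 15: swap with position 1, array becomes [6, 3, 22, 7, 8, 8, 15]
arr[3]=7 <= 15: swap with position 2, array becomes [6, 3, 7, 22, 8, 8, 15]
arr[4]=8 <= 15: swap with position 3, array becomes [6, 3, 7, 8, 22, 8, 15]
arr[5]=8 <= 15: swap with position 4, array becomes [6, 3, 7, 8, 8, 22, 15]

Place pivot at position 5: [6, 3, 7, 8, 8, 15, 22]
Pivot position: 5

After partitioning with pivot 15, the array becomes [6, 3, 7, 8, 8, 15, 22]. The pivot is placed at index 5. All elements to the left of the pivot are <= 15, and all elements to the right are > 15.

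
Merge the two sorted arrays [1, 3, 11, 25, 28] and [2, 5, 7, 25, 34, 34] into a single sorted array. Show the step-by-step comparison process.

Merging process:

Compare 1 vs 2: take 1 from left. Merged: [1]
Compare 3 vs 2: take 2 from right. Merged: [1, 2]
Compare 3 vs 5: take 3 from left. Merged: [1, 2, 3]
Compare 11 vs 5: take 5 from right. Merged: [1, 2, 3, 5]
Compare 11 vs 7: take 7 from right. Merged: [1, 2, 3, 5, 7]
Compare 11 vs 25: take 11 from left. Merged: [1, 2, 3, 5, 7, 11]
Compare 25 vs 25: take 25 from left. Merged: [1, 2, 3, 5, 7, 11, 25]
Compare 28 vs 25: take 25 from right. Merged: [1, 2, 3, 5, 7, 11, 25, 25]
Compare 28 vs 34: take 28 from left. Merged: [1, 2, 3, 5, 7, 11, 25, 25, 28]
Append remaining from right: [34, 34]. Merged: [1, 2, 3, 5, 7, 11, 25, 25, 28, 34, 34]

Final merged array: [1, 2, 3, 5, 7, 11, 25, 25, 28, 34, 34]
Total comparisons: 9

The merged array is [1, 2, 3, 5, 7, 11, 25, 25, 28, 34, 34], requiring 9 comparisons. The merge step runs in O(n) time where n is the total number of elements.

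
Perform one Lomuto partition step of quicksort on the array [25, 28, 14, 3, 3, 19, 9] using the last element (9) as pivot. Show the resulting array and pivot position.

Lomuto partition with pivot = 9:

Initial array: [25, 28, 14, 3, 3, 19, 9]

arr[0]=25 > 9: no swap
arr[1]=28 > 9: no swap
arr[2]=14 > 9: no swap
arr[3]=3 <= 9: swap with position 0, array becomes [3, 28, 14, 25, 3, 19, 9]
arr[4]=3 <= 9: swap with position 1, array becomes [3, 3, 14, 25, 28, 19, 9]
arr[5]=19 > 9: no swap

Place pivot at position 2: [3, 3, 9, 25, 28, 19, 14]
Pivot position: 2

After partitioning with pivot 9, the array becomes [3, 3, 9, 25, 28, 19, 14]. The pivot is placed at index 2. All elements to the left of the pivot are <= 9, and all elements to the right are > 9.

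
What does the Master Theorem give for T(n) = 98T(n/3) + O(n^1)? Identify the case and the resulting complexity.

Master Theorem for T(n) = 98T(n/3) + O(n^1):

a = 98, b = 3, c = 1
log_b(a) = log_3(98) = 4.1734

Case 1: c = 1 < log_3(98) = 4.1734
T(n) = O(n^(log_3 98))

For T(n) = 98T(n/3) + O(n^1): log_3(98) = 4.1734. This is Case 1 of the Master Theorem (c < log_b(a), work dominated by leaves), giving O(n^(log_3 98)).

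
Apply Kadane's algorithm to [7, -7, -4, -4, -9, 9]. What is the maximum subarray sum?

Using Kadane's algorithm on [7, -7, -4, -4, -9, 9]:

Scanning through the array:
Position 1 (value -7): max_ending_here = 0, max_so_far = 7
Position 2 (value -4): max_ending_here = -4, max_so_far = 7
Position 3 (value -4): max_ending_here = -4, max_so_far = 7
Position 4 (value -9): max_ending_here = -9, max_so_far = 7
Position 5 (value 9): max_ending_here = 9, max_so_far = 9

Maximum subarray: [9]
Maximum sum: 9

The maximum subarray is [9] with sum 9. This subarray runs from index 5 to index 5.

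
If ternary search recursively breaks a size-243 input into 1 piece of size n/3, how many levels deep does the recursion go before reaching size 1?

For divide and conquer with division factor 3:

Problem sizes at each level:
Level 0: 243
Level 1: 81
Level 2: 27
Level 3: 9
Level 4: 3
Level 5: 1

The root is level 0 and the size-1 base case is level 5 (the tree spans levels 0 through 5, i.e. 6 levels counting the root), so the depth is the number of divisions: log_3(243) = 5

The recursion tree depth is log_3(243) = 5. At each level, the problem size is divided by 3, so it takes 5 divisions to reduce to a base case of size 1. The algorithm makes 1 recursive call at each level.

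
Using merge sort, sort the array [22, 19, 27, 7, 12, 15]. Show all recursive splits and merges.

Merge sort trace:

Split: [22, 19, 27, 7, 12, 15] -> [22, 19, 27] and [7, 12, 15]
  Split: [22, 19, 27] -> [22] and [19, 27]
    Split: [19, 27] -> [19] and [27]
    Merge: [19] + [27] -> [19, 27]
  Merge: [22] + [19, 27] -> [19, 22, 27]
  Split: [7, 12, 15] -> [7] and [12, 15]
    Split: [12, 15] -> [12] and [15]
    Merge: [12] + [15] -> [12, 15]
  Merge: [7] + [12, 15] -> [7, 12, 15]
Merge: [19, 22, 27] + [7, 12, 15] -> [7, 12, 15, 19, 22, 27]

Final sorted array: [7, 12, 15, 19, 22, 27]

The merge sort proceeds by recursively splitting the array and merging sorted halves.
After all merges, the sorted array is [7, 12, 15, 19, 22, 27].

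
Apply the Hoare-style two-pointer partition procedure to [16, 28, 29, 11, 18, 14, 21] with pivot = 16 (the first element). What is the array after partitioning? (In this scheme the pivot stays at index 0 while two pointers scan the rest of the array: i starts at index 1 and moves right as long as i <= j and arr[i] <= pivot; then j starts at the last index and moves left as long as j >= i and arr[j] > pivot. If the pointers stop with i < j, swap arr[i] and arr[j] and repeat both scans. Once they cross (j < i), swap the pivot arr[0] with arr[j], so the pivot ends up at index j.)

Hoare-style two-pointer partition with pivot = 16:

Initial array: [16, 28, 29, 11, 18, 14, 21]

Pointers start at i = 1, j = 6.
i stops at index 1 (arr[1]=28 > 16), j stops at index 5 (arr[5]=14 <= 16): swap arr[1] and arr[5], array becomes [16, 14, 29, 11, 18, 28, 21]
i stops at index 2 (arr[2]=29 > 16), j stops at index 3 (arr[3]=11 <= 16): swap arr[2] and arr[3], array becomes [16, 14, 11, 29, 18, 28, 21]
i ends at 3, j ends at 2: the pointers have crossed (j < i), so scanning stops.

Swap pivot arr[0] with arr[2] to place pivot at position 2: [11, 14, 16, 29, 18, 28, 21]
Pivot position: 2

After partitioning with pivot 16, the array becomes [11, 14, 16, 29, 18, 28, 21]. The pivot is placed at index 2. All elements to the left of the pivot are <= 16, and all elements to the right are > 16.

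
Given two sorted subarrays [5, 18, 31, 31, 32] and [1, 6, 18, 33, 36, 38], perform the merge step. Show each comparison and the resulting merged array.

Merging process:

Compare 5 vs 1: take 1 from right. Merged: [1]
Compare 5 vs 6: take 5 from left. Merged: [1, 5]
Compare 18 vs 6: take 6 from right. Merged: [1, 5, 6]
Compare 18 vs 18: take 18 from left. Merged: [1, 5, 6, 18]
Compare 31 vs 18: take 18 from right. Merged: [1, 5, 6, 18, 18]
Compare 31 vs 33: take 31 from left. Merged: [1, 5, 6, 18, 18, 31]
Compare 31 vs 33: take 31 from left. Merged: [1, 5, 6, 18, 18, 31, 31]
Compare 32 vs 33: take 32 from left. Merged: [1, 5, 6, 18, 18, 31, 31, 32]
Append remaining from right: [33, 36, 38]. Merged: [1, 5, 6, 18, 18, 31, 31, 32, 33, 36, 38]

Final merged array: [1, 5, 6, 18, 18, 31, 31, 32, 33, 36, 38]
Total comparisons: 8

The merged array is [1, 5, 6, 18, 18, 31, 31, 32, 33, 36, 38], requiring 8 comparisons. The merge step runs in O(n) time where n is the total number of elements.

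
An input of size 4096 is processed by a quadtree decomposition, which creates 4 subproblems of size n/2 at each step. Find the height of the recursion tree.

For divide and conquer with division factor 2:

Problem sizes at each level:
Level 0: 4096
Level 1: 2048
Level 2: 1024
Level 3: 512
Level 4: 256
Level 5: 128
Level 6: 64
Level 7: 32
Level 8: 16
Level 9: 8
Level 10: 4
Level 11: 2
Level 12: 1

The root is level 0 and the size-1 base case is level 12 (the tree spans levels 0 through 12, i.e. 13 levels counting the root), so the depth is the number of divisions: log_2(4096) = 12

The recursion tree depth is log_2(4096) = 12. At each level, the problem size is divided by 2, so it takes 12 divisions to reduce to a base case of size 1. The algorithm makes 4 recursive calls at each level.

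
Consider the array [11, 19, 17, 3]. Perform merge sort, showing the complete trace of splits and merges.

Merge sort trace:

Split: [11, 19, 17, 3] -> [11, 19] and [17, 3]
  Split: [11, 19] -> [11] and [19]
  Merge: [11] + [19] -> [11, 19]
  Split: [17, 3] -> [17] and [3]
  Merge: [17] + [3] -> [3, 17]
Merge: [11, 19] + [3, 17] -> [3, 11, 17, 19]

Final sorted array: [3, 11, 17, 19]

The merge sort proceeds by recursively splitting the array and merging sorted halves.
After all merges, the sorted array is [3, 11, 17, 19].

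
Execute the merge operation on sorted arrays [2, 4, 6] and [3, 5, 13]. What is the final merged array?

Merging process:

Compare 2 vs 3: take 2 from left. Merged: [2]
Compare 4 vs 3: take 3 from right. Merged: [2, 3]
Compare 4 vs 5: take 4 from left. Merged: [2, 3, 4]
Compare 6 vs 5: take 5 from right. Merged: [2, 3, 4, 5]
Compare 6 vs 13: take 6 from left. Merged: [2, 3, 4, 5, 6]
Append remaining from right: [13]. Merged: [2, 3, 4, 5, 6, 13]

Final merged array: [2, 3, 4, 5, 6, 13]
Total comparisons: 5

The merged array is [2, 3, 4, 5, 6, 13], requiring 5 comparisons. The merge step runs in O(n) time where n is the total number of elements.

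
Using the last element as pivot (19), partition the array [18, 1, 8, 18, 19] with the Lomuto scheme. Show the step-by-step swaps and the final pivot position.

Lomuto partition with pivot = 19:

Initial array: [18, 1, 8, 18, 19]

arr[0]=18 <= 19: swap with position 0, array becomes [18, 1, 8, 18, 19]
arr[1]=1 <= 19: swap with position 1, array becomes [18, 1, 8, 18, 19]
arr[2]=8 <= 19: swap with position 2, array becomes [18, 1, 8, 18, 19]
arr[3]=18 <= 19: swap with position 3, array becomes [18, 1, 8, 18, 19]

Place pivot at position 4: [18, 1, 8, 18, 19]
Pivot position: 4

After partitioning with pivot 19, the array becomes [18, 1, 8, 18, 19]. The pivot is placed at index 4. All elements to the left of the pivot are <= 19, and all elements to the right are > 19.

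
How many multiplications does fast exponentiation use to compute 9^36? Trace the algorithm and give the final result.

Computing 9^36 by squaring (build up from 9^1; each line after the first costs one multiplication):

9^1 = 9
9^2 = (9^1)^2 = 9^2 = 81
9^4 = (9^2)^2 = 81^2 = 6561
9^8 = (9^4)^2 = 6561^2 = 43046721
9^9 = 9 * 9^8 = 9 * 43046721 = 387420489
9^18 = (9^9)^2 = 387420489^2 = 150094635296999121
9^36 = (9^18)^2 = 150094635296999121^2 = 22528399544939174411840147874772641

Result: 22528399544939174411840147874772641
Multiplications needed: 6 (6 lines after 9^1)

9^36 = 22528399544939174411840147874772641. Using exponentiation by squaring, this requires 6 multiplications. The key idea: if the exponent is even, square the half-power; if odd, multiply by the base once.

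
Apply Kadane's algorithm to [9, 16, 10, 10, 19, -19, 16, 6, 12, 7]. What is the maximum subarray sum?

Using Kadane's algorithm on [9, 16, 10, 10, 19, -19, 16, 6, 12, 7]:

Scanning through the array:
Position 1 (value 16): max_ending_here = 25, max_so_far = 25
Position 2 (value 10): max_ending_here = 35, max_so_far = 35
Position 3 (value 10): max_ending_here = 45, max_so_far = 45
Position 4 (value 19): max_ending_here = 64, max_so_far = 64
Position 5 (value -19): max_ending_here = 45, max_so_far = 64
Position 6 (value 16): max_ending_here = 61, max_so_far = 64
Position 7 (value 6): max_ending_here = 67, max_so_far = 67
Position 8 (value 12): max_ending_here = 79, max_so_far = 79
Position 9 (value 7): max_ending_here = 86, max_so_far = 86

Maximum subarray: [9, 16, 10, 10, 19, -19, 16, 6, 12, 7]
Maximum sum: 86

The maximum subarray is [9, 16, 10, 10, 19, -19, 16, 6, 12, 7] with sum 86. This subarray runs from index 0 to index 9.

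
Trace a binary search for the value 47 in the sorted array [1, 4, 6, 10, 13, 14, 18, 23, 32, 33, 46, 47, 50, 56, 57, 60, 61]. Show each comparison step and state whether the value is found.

Binary search for 47 in [1, 4, 6, 10, 13, 14, 18, 23, 32, 33, 46, 47, 50, 56, 57, 60, 61]:

lo=0, hi=16, mid=8, arr[mid]=32 -> 32 < 47, search right half
lo=9, hi=16, mid=12, arr[mid]=50 -> 50 > 47, search left half
lo=9, hi=11, mid=10, arr[mid]=46 -> 46 < 47, search right half
lo=11, hi=11, mid=11, arr[mid]=47 -> Found target at index 11!

Binary search finds 47 at index 11 after 4 comparisons. The search repeatedly halves the search space by comparing with the middle element.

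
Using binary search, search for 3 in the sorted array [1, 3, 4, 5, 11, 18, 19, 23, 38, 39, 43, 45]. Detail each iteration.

Binary search for 3 in [1, 3, 4, 5, 11, 18, 19, 23, 38, 39, 43, 45]:

lo=0, hi=11, mid=5, arr[mid]=18 -> 18 > 3, search left half
lo=0, hi=4, mid=2, arr[mid]=4 -> 4 > 3, search left half
lo=0, hi=1, mid=0, arr[mid]=1 -> 1 < 3, search right half
lo=1, hi=1, mid=1, arr[mid]=3 -> Found target at index 1!

Binary search finds 3 at index 1 after 4 comparisons. The search repeatedly halves the search space by comparing with the middle element.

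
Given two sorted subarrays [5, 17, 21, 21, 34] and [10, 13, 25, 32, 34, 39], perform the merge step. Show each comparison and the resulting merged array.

Merging process:

Compare 5 vs 10: take 5 from left. Merged: [5]
Compare 17 vs 10: take 10 from right. Merged: [5, 10]
Compare 17 vs 13: take 13 from right. Merged: [5, 10, 13]
Compare 17 vs 25: take 17 from left. Merged: [5, 10, 13, 17]
Compare 21 vs 25: take 21 from left. Merged: [5, 10, 13, 17, 21]
Compare 21 vs 25: take 21 from left. Merged: [5, 10, 13, 17, 21, 21]
Compare 34 vs 25: take 25 from right. Merged: [5, 10, 13, 17, 21, 21, 25]
Compare 34 vs 32: take 32 from right. Merged: [5, 10, 13, 17, 21, 21, 25, 32]
Compare 34 vs 34: take 34 from left. Merged: [5, 10, 13, 17, 21, 21, 25, 32, 34]
Append remaining from right: [34, 39]. Merged: [5, 10, 13, 17, 21, 21, 25, 32, 34, 34, 39]

Final merged array: [5, 10, 13, 17, 21, 21, 25, 32, 34, 34, 39]
Total comparisons: 9

The merged array is [5, 10, 13, 17, 21, 21, 25, 32, 34, 34, 39], requiring 9 comparisons. The merge step runs in O(n) time where n is the total number of elements.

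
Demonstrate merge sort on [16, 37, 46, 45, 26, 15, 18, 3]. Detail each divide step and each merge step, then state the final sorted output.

Merge sort trace:

Split: [16, 37, 46, 45, 26, 15, 18, 3] -> [16, 37, 46, 45] and [26, 15, 18, 3]
  Split: [16, 37, 46, 45] -> [16, 37] and [46, 45]
    Split: [16, 37] -> [16] and [37]
    Merge: [16] + [37] -> [16, 37]
    Split: [46, 45] -> [46] and [45]
    Merge: [46] + [45] -> [45, 46]
  Merge: [16, 37] + [45, 46] -> [16, 37, 45, 46]
  Split: [26, 15, 18, 3] -> [26, 15] and [18, 3]
    Split: [26, 15] -> [26] and [15]
    Merge: [26] + [15] -> [15, 26]
    Split: [18, 3] -> [18] and [3]
    Merge: [18] + [3] -> [3, 18]
  Merge: [15, 26] + [3, 18] -> [3, 15, 18, 26]
Merge: [16, 37, 45, 46] + [3, 15, 18, 26] -> [3, 15, 16, 18, 26, 37, 45, 46]

Final sorted array: [3, 15, 16, 18, 26, 37, 45, 46]

The merge sort proceeds by recursively splitting the array and merging sorted halves.
After all merges, the sorted array is [3, 15, 16, 18, 26, 37, 45, 46].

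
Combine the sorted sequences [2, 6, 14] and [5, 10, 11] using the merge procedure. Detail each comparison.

Merging process:

Compare 2 vs 5: take 2 from left. Merged: [2]
Compare 6 vs 5: take 5 from right. Merged: [2, 5]
Compare 6 vs 10: take 6 from left. Merged: [2, 5, 6]
Compare 14 vs 10: take 10 from right. Merged: [2, 5, 6, 10]
Compare 14 vs 11: take 11 from right. Merged: [2, 5, 6, 10, 11]
Append remaining from left: [14]. Merged: [2, 5, 6, 10, 11, 14]

Final merged array: [2, 5, 6, 10, 11, 14]
Total comparisons: 5

The merged array is [2, 5, 6, 10, 11, 14], requiring 5 comparisons. The merge step runs in O(n) time where n is the total number of elements.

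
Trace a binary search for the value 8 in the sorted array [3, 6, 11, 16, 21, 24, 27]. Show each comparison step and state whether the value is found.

Binary search for 8 in [3, 6, 11, 16, 21, 24, 27]:

lo=0, hi=6, mid=3, arr[mid]=16 -> 16 > 8, search left half
lo=0, hi=2, mid=1, arr[mid]=6 -> 6 < 8, search right half
lo=2, hi=2, mid=2, arr[mid]=11 -> 11 > 8, search left half
lo=2 > hi=1, target 8 not found

Binary search determines that 8 is not in the array after 3 comparisons. The search space was exhausted without finding the target.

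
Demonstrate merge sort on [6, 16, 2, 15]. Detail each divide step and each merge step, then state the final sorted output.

Merge sort trace:

Split: [6, 16, 2, 15] -> [6, 16] and [2, 15]
  Split: [6, 16] -> [6] and [16]
  Merge: [6] + [16] -> [6, 16]
  Split: [2, 15] -> [2] and [15]
  Merge: [2] + [15] -> [2, 15]
Merge: [6, 16] + [2, 15] -> [2, 6, 15, 16]

Final sorted array: [2, 6, 15, 16]

The merge sort proceeds by recursively splitting the array and merging sorted halves.
After all merges, the sorted array is [2, 6, 15, 16].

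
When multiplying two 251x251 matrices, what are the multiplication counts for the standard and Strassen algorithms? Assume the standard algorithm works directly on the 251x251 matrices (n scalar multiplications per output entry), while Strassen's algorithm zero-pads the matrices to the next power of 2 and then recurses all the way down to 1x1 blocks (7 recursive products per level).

Matrix multiplication for 251x251 matrices:

Strassen's algorithm requires power-of-2 dimensions. Pad 251x251 to 256x256 (next power of 2).

Standard algorithm: 251^3 = 15813251 multiplications
Strassen's algorithm: 7^(log2(256)) = 7^8 = 5764801 multiplications
Savings: 15813251 - 5764801 = 10048450 multiplications

Standard: 15813251 multiplications (251^3). Strassen: 5764801 multiplications (7^8, after padding to 256x256). Strassen reduces 8 recursive multiplications to 7 at each level.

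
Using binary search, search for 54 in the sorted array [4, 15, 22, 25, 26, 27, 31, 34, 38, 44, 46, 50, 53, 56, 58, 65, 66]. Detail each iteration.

Binary search for 54 in [4, 15, 22, 25, 26, 27, 31, 34, 38, 44, 46, 50, 53, 56, 58, 65, 66]:

lo=0, hi=16, mid=8, arr[mid]=38 -> 38 < 54, search right half
lo=9, hi=16, mid=12, arr[mid]=53 -> 53 < 54, search right half
lo=13, hi=16, mid=14, arr[mid]=58 -> 58 > 54, search left half
lo=13, hi=13, mid=13, arr[mid]=56 -> 56 > 54, search left half
lo=13 > hi=12, target 54 not found

Binary search determines that 54 is not in the array after 4 comparisons. The search space was exhausted without finding the target.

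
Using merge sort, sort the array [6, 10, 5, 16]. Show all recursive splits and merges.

Merge sort trace:

Split: [6, 10, 5, 16] -> [6, 10] and [5, 16]
  Split: [6, 10] -> [6] and [10]
  Merge: [6] + [10] -> [6, 10]
  Split: [5, 16] -> [5] and [16]
  Merge: [5] + [16] -> [5, 16]
Merge: [6, 10] + [5, 16] -> [5, 6, 10, 16]

Final sorted array: [5, 6, 10, 16]

The merge sort proceeds by recursively splitting the array and merging sorted halves.
After all merges, the sorted array is [5, 6, 10, 16].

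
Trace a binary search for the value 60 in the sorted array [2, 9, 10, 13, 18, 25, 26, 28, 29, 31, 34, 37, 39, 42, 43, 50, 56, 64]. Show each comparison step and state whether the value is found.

Binary search for 60 in [2, 9, 10, 13, 18, 25, 26, 28, 29, 31, 34, 37, 39, 42, 43, 50, 56, 64]:

lo=0, hi=17, mid=8, arr[mid]=29 -> 29 < 60, search right half
lo=9, hi=17, mid=13, arr[mid]=42 -> 42 < 60, search right half
lo=14, hi=17, mid=15, arr[mid]=50 -> 50 < 60, search right half
lo=16, hi=17, mid=16, arr[mid]=56 -> 56 < 60, search right half
lo=17, hi=17, mid=17, arr[mid]=64 -> 64 > 60, search left half
lo=17 > hi=16, target 60 not found

Binary search determines that 60 is not in the array after 5 comparisons. The search space was exhausted without finding the target.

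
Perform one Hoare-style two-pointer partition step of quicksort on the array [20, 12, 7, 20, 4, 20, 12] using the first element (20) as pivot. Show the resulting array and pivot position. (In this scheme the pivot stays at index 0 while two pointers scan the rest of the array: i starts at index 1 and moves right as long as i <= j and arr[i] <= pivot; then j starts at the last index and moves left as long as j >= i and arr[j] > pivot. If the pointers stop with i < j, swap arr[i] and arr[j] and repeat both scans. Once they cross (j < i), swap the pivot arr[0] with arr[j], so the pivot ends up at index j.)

Hoare-style two-pointer partition with pivot = 20:

Initial array: [20, 12, 7, 20, 4, 20, 12]

Pointers start at i = 1, j = 6.
i ends at 7, j ends at 6: the pointers have crossed (j < i), so scanning stops.

Swap pivot arr[0] with arr[6] to place pivot at position 6: [12, 12, 7, 20, 4, 20, 20]
Pivot position: 6

After partitioning with pivot 20, the array becomes [12, 12, 7, 20, 4, 20, 20]. The pivot is placed at index 6. All elements to the left of the pivot are <= 20, and all elements to the right are > 20.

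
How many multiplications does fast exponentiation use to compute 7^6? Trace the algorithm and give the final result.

Computing 7^6 by squaring (build up from 7^1; each line after the first costs one multiplication):

7^1 = 7
7^2 = (7^1)^2 = 7^2 = 49
7^3 = 7 * 7^2 = 7 * 49 = 343
7^6 = (7^3)^2 = 343^2 = 117649

Result: 117649
Multiplications needed: 3 (3 lines after 7^1)

7^6 = 117649. Using exponentiation by squaring, this requires 3 multiplications. The key idea: if the exponent is even, square the half-power; if odd, multiply by the base once.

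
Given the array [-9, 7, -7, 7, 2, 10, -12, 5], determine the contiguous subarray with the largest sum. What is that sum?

Using Kadane's algorithm on [-9, 7, -7, 7, 2, 10, -12, 5]:

Scanning through the array:
Position 1 (value 7): max_ending_here = 7, max_so_far = 7
Position 2 (value -7): max_ending_here = 0, max_so_far = 7
Position 3 (value 7): max_ending_here = 7, max_so_far = 7
Position 4 (value 2): max_ending_here = 9, max_so_far = 9
Position 5 (value 10): max_ending_here = 19, max_so_far = 19
Position 6 (value -12): max_ending_here = 7, max_so_far = 19
Position 7 (value 5): max_ending_here = 12, max_so_far = 19

Maximum subarray: [7, -7, 7, 2, 10]
Maximum sum: 19

The maximum subarray is [7, -7, 7, 2, 10] with sum 19. This subarray runs from index 1 to index 5.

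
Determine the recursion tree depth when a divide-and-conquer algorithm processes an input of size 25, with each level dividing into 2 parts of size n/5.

For divide and conquer with division factor 5:

Problem sizes at each level:
Level 0: 25
Level 1: 5
Level 2: 1

The root is level 0 and the size-1 base case is level 2 (the tree spans levels 0 through 2, i.e. 3 levels counting the root), so the depth is the number of divisions: log_5(25) = 2

The recursion tree depth is log_5(25) = 2. At each level, the problem size is divided by 5, so it takes 2 divisions to reduce to a base case of size 1. The algorithm makes 2 recursive calls at each level.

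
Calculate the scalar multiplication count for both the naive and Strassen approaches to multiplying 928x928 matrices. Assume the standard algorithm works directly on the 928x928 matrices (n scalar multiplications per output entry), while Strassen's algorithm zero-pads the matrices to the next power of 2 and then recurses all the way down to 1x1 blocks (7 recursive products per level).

Matrix multiplication for 928x928 matrices:

Strassen's algorithm requires power-of-2 dimensions. Pad 928x928 to 1024x1024 (next power of 2).

Standard algorithm: 928^3 = 799178752 multiplications
Strassen's algorithm: 7^(log2(1024)) = 7^10 = 282475249 multiplications
Savings: 799178752 - 282475249 = 516703503 multiplications

Standard: 799178752 multiplications (928^3). Strassen: 282475249 multiplications (7^10, after padding to 1024x1024). Strassen reduces 8 recursive multiplications to 7 at each level.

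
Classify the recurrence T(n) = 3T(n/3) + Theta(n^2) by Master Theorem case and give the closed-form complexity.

Master Theorem for T(n) = 3T(n/3) + O(n^2):

a = 3, b = 3, c = 2
log_b(a) = log_3(3) = 1.0000

Case 3: c = 2 > log_3(3) = 1.0000
T(n) = O(n^2) = O(n^2)

For T(n) = 3T(n/3) + O(n^2): log_3(3) = 1.0000. This is Case 3 of the Master Theorem (c > log_b(a), work dominated by root), giving O(n^2).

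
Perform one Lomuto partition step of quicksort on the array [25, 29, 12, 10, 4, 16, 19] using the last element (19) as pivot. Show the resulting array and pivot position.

Lomuto partition with pivot = 19:

Initial array: [25, 29, 12, 10, 4, 16, 19]

arr[0]=25 > 19: no swap
arr[1]=29 > 19: no swap
arr[2]=12 <= 19: swap with position 0, array becomes [12, 29, 25, 10, 4, 16, 19]
arr[3]=10 <= 19: swap with position 1, array becomes [12, 10, 25, 29, 4, 16, 19]
arr[4]=4 <= 19: swap with position 2, array becomes [12, 10, 4, 29, 25, 16, 19]
arr[5]=16 <= 19: swap with position 3, array becomes [12, 10, 4, 16, 25, 29, 19]

Place pivot at position 4: [12, 10, 4, 16, 19, 29, 25]
Pivot position: 4

After partitioning with pivot 19, the array becomes [12, 10, 4, 16, 19, 29, 25]. The pivot is placed at index 4. All elements to the left of the pivot are <= 19, and all elements to the right are > 19.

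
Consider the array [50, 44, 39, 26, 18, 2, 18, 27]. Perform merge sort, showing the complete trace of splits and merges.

Merge sort trace:

Split: [50, 44, 39, 26, 18, 2, 18, 27] -> [50, 44, 39, 26] and [18, 2, 18, 27]
  Split: [50, 44, 39, 26] -> [50, 44] and [39, 26]
    Split: [50, 44] -> [50] and [44]
    Merge: [50] + [44] -> [44, 50]
    Split: [39, 26] -> [39] and [26]
    Merge: [39] + [26] -> [26, 39]
  Merge: [44, 50] + [26, 39] -> [26, 39, 44, 50]
  Split: [18, 2, 18, 27] -> [18, 2] and [18, 27]
    Split: [18, 2] -> [18] and [2]
    Merge: [18] + [2] -> [2, 18]
    Split: [18, 27] -> [18] and [27]
    Merge: [18] + [27] -> [18, 27]
  Merge: [2, 18] + [18, 27] -> [2, 18, 18, 27]
Merge: [26, 39, 44, 50] + [2, 18, 18, 27] -> [2, 18, 18, 26, 27, 39, 44, 50]

Final sorted array: [2, 18, 18, 26, 27, 39, 44, 50]

The merge sort proceeds by recursively splitting the array and merging sorted halves.
After all merges, the sorted array is [2, 18, 18, 26, 27, 39, 44, 50].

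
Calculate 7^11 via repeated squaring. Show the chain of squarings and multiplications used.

Computing 7^11 by squaring (build up from 7^1; each line after the first costs one multiplication):

7^1 = 7
7^2 = (7^1)^2 = 7^2 = 49
7^4 = (7^2)^2 = 49^2 = 2401
7^5 = 7 * 7^4 = 7 * 2401 = 16807
7^10 = (7^5)^2 = 16807^2 = 282475249
7^11 = 7 * 7^10 = 7 * 282475249 = 1977326743

Result: 1977326743
Multiplications needed: 5 (5 lines after 7^1)

7^11 = 1977326743. Using exponentiation by squaring, this requires 5 multiplications. The key idea: if the exponent is even, square the half-power; if odd, multiply by the base once.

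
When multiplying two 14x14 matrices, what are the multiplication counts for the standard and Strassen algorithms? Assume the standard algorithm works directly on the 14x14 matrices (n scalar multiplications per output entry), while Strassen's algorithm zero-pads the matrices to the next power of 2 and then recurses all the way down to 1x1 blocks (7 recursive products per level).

Matrix multiplication for 14x14 matrices:

Strassen's algorithm requires power-of-2 dimensions. Pad 14x14 to 16x16 (next power of 2).

Standard algorithm: 14^3 = 2744 multiplications
Strassen's algorithm: 7^(log2(16)) = 7^4 = 2401 multiplications
Savings: 2744 - 2401 = 343 multiplications

Standard: 2744 multiplications (14^3). Strassen: 2401 multiplications (7^4, after padding to 16x16). Strassen reduces 8 recursive multiplications to 7 at each level.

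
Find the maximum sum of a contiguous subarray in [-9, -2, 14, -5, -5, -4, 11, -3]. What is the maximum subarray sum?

Using Kadane's algorithm on [-9, -2, 14, -5, -5, -4, 11, -3]:

Scanning through the array:
Position 1 (value -2): max_ending_here = -2, max_so_far = -2
Position 2 (value 14): max_ending_here = 14, max_so_far = 14
Position 3 (value -5): max_ending_here = 9, max_so_far = 14
Position 4 (value -5): max_ending_here = 4, max_so_far = 14
Position 5 (value -4): max_ending_here = 0, max_so_far = 14
Position 6 (value 11): max_ending_here = 11, max_so_far = 14
Position 7 (value -3): max_ending_here = 8, max_so_far = 14

Maximum subarray: [14]
Maximum sum: 14

The maximum subarray is [14] with sum 14. This subarray runs from index 2 to index 2.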